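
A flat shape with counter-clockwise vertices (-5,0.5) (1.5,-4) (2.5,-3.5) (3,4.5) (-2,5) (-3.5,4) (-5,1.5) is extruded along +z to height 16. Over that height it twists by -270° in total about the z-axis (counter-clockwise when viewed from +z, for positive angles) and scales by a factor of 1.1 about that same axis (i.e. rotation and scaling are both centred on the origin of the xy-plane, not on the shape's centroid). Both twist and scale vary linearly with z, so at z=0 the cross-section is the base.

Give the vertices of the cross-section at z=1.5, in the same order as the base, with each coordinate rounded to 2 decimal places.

Cross-section at z=1.5: (-4.35,2.61) (-0.36,-4.30) (0.77,-4.27) (4.68,2.81) (0.33,5.43) (-1.47,5.16) (-3.91,3.53)

t = z/height = 1.5/16 = 0.09375
s = 1 + (scale-1)·z/height = 1 + (1.1-1)·1.5/16 = 1.009375
θ = twist·z/height = -270°·1.5/16 = -25.3125° = -0.441786 rad
cos θ = 0.903989, sin θ = -0.427555 (intermediates below are computed at full precision and shown rounded to 5 d.p.)
v1: (-5,0.5) → rotate → (-4.30617,2.58977) → ×s → (-4.34654,2.61405) → (-4.35,2.61)
v2: (1.5,-4) → rotate → (-0.35424,-4.25729) → ×s → (-0.35756,-4.29720) → (-0.36,-4.30)
v3: (2.5,-3.5) → rotate → (0.76353,-4.23285) → ×s → (0.77069,-4.27253) → (0.77,-4.27)
v4: (3,4.5) → rotate → (4.63597,2.78529) → ×s → (4.67943,2.81140) → (4.68,2.81)
v5: (-2,5) → rotate → (0.32980,5.37506) → ×s → (0.33289,5.42545) → (0.33,5.43)
v6: (-3.5,4) → rotate → (-1.45374,5.11240) → ×s → (-1.46737,5.16033) → (-1.47,5.16)
v7: (-5,1.5) → rotate → (-3.87861,3.49376) → ×s → (-3.91498,3.52651) → (-3.91,3.53)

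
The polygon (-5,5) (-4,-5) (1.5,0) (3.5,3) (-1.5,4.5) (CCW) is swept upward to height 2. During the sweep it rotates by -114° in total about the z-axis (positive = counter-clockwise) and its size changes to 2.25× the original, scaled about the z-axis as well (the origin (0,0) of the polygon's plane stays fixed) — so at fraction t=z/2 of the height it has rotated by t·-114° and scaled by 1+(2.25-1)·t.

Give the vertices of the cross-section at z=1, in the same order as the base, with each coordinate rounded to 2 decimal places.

Cross-section at z=1: (2.39,11.24) (-10.35,1.03) (1.33,-2.04) (7.19,-2.11) (4.81,6.03)

t = z/height = 1/2 = 0.5
s = 1 + (scale-1)·z/height = 1 + (2.25-1)·1/2 = 1.625000
θ = twist·z/height = -114°·1/2 = -57.0000° = -0.994838 rad
cos θ = 0.544639, sin θ = -0.838671 (intermediates below are computed at full precision and shown rounded to 5 d.p.)
v1: (-5,5) → rotate → (1.47016,6.91655) → ×s → (2.38901,11.23939) → (2.39,11.24)
v2: (-4,-5) → rotate → (-6.37191,0.63149) → ×s → (-10.35435,1.02617) → (-10.35,1.03)
v3: (1.5,0) → rotate → (0.81696,-1.25801) → ×s → (1.32756,-2.04426) → (1.33,-2.04)
v4: (3.5,3) → rotate → (4.42225,-1.30143) → ×s → (7.18615,-2.11482) → (7.19,-2.11)
v5: (-1.5,4.5) → rotate → (2.95706,3.70888) → ×s → (4.80522,6.02693) → (4.81,6.03)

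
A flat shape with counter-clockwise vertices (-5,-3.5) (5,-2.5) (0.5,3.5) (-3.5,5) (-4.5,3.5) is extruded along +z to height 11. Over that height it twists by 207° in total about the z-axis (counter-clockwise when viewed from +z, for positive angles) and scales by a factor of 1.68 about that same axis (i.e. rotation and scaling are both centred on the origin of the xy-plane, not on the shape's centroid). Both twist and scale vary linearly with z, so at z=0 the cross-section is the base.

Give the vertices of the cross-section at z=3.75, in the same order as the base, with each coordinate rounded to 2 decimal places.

Cross-section at z=3.75: (2.02,-7.24) (4.95,4.78) (-3.86,2.02) (-7.24,-2.02) (-5.91,-3.79)

t = z/height = 3.75/11 = 0.340909
s = 1 + (scale-1)·z/height = 1 + (1.68-1)·3.75/11 = 1.231818
θ = twist·z/height = 207°·3.75/11 = 70.5682° = 1.231647 rad
cos θ = 0.332685, sin θ = 0.943038 (intermediates below are computed at full precision and shown rounded to 5 d.p.)
v1: (-5,-3.5) → rotate → (1.63721,-5.87959) → ×s → (2.01674,-7.24258) → (2.02,-7.24)
v2: (5,-2.5) → rotate → (4.02102,3.88348) → ×s → (4.95316,4.78374) → (4.95,4.78)
v3: (0.5,3.5) → rotate → (-3.13429,1.63592) → ×s → (-3.86088,2.01515) → (-3.86,2.02)
v4: (-3.5,5) → rotate → (-5.87959,-1.63721) → ×s → (-7.24258,-2.01674) → (-7.24,-2.02)
v5: (-4.5,3.5) → rotate → (-4.79772,-3.07927) → ×s → (-5.90991,-3.79311) → (-5.91,-3.79)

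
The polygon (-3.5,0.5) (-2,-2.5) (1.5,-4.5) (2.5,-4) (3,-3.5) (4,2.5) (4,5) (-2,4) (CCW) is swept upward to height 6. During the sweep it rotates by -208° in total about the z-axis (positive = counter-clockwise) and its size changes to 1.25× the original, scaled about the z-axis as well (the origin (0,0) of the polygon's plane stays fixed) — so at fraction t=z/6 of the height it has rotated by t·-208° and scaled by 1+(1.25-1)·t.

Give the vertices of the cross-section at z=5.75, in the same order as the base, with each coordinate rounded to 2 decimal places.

Cross-section at z=5.75: (3.89,-2.02) (3.37,2.10) (0.09,5.88) (-1.28,5.70) (-2.07,5.33) (-5.70,-1.28) (-6.73,-4.21) (0.70,-5.50)

t = z/height = 5.75/6 = 0.958333
s = 1 + (scale-1)·z/height = 1 + (1.25-1)·5.75/6 = 1.239583
θ = twist·z/height = -208°·5.75/6 = -199.3333° = -3.479023 rad
cos θ = -0.943609, sin θ = 0.331063 (intermediates below are computed at full precision and shown rounded to 5 d.p.)
v1: (-3.5,0.5) → rotate → (3.13710,-1.63053) → ×s → (3.88869,-2.02117) → (3.89,-2.02)
v2: (-2,-2.5) → rotate → (2.71488,1.69689) → ×s → (3.36531,2.10344) → (3.37,2.10)
v3: (1.5,-4.5) → rotate → (0.07437,4.74283) → ×s → (0.09219,5.87914) → (0.09,5.88)
v4: (2.5,-4) → rotate → (-1.03477,4.60209) → ×s → (-1.28268,5.70468) → (-1.28,5.70)
v5: (3,-3.5) → rotate → (-1.67210,4.29582) → ×s → (-2.07271,5.32503) → (-2.07,5.33)
v6: (4,2.5) → rotate → (-4.60209,-1.03477) → ×s → (-5.70468,-1.28268) → (-5.70,-1.28)
v7: (4,5) → rotate → (-5.42975,-3.39379) → ×s → (-6.73063,-4.20688) → (-6.73,-4.21)
v8: (-2,4) → rotate → (0.56296,-4.43656) → ×s → (0.69784,-5.49949) → (0.70,-5.50)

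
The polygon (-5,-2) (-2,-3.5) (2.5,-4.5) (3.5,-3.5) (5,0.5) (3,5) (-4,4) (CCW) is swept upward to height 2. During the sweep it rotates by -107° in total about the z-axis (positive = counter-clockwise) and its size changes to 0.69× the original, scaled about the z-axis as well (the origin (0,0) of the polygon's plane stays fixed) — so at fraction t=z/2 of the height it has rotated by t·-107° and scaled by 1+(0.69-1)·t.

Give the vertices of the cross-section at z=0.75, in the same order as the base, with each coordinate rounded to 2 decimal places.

t = z/height = 0.75/2 = 0.375
s = 1 + (scale-1)·z/height = 1 + (0.69-1)·0.75/2 = 0.883750
θ = twist·z/height = -107°·0.75/2 = -40.1250° = -0.700313 rad
cos θ = 0.764640, sin θ = -0.644457 (intermediates below are computed at full precision and shown rounded to 5 d.p.)
v1: (-5,-2) → rotate → (-5.11212,1.69301) → ×s → (-4.51783,1.49619) → (-4.52,1.50)
v2: (-2,-3.5) → rotate → (-3.78488,-1.38733) → ×s → (-3.34489,-1.22605) → (-3.34,-1.23)
v3: (2.5,-4.5) → rotate → (-0.98846,-5.05202) → ×s → (-0.87355,-4.46473) → (-0.87,-4.46)
v4: (3.5,-3.5) → rotate → (0.42064,-4.93184) → ×s → (0.37174,-4.35852) → (0.37,-4.36)
v5: (5,0.5) → rotate → (4.14543,-2.83997) → ×s → (3.66352,-2.50982) → (3.66,-2.51)
v6: (3,5) → rotate → (5.51621,1.88983) → ×s → (4.87495,1.67014) → (4.87,1.67)
v7: (-4,4) → rotate → (-0.48073,5.63639) → ×s → (-0.42485,4.98116) → (-0.42,4.98)

Cross-section at z=0.75: (-4.52,1.50) (-3.34,-1.23) (-0.87,-4.46) (0.37,-4.36) (3.66,-2.51) (4.87,1.67) (-0.42,4.98)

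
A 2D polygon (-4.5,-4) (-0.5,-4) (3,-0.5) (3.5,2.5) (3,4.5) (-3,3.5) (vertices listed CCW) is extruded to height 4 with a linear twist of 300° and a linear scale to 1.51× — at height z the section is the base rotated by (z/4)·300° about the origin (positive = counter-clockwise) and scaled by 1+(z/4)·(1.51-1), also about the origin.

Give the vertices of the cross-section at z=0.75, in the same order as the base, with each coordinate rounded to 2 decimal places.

t = z/height = 0.75/4 = 0.1875
s = 1 + (scale-1)·z/height = 1 + (1.51-1)·0.75/4 = 1.095625
θ = twist·z/height = 300°·0.75/4 = 56.2500° = 0.981748 rad
cos θ = 0.555570, sin θ = 0.831470 (intermediates below are computed at full precision and shown rounded to 5 d.p.)
v1: (-4.5,-4) → rotate → (0.82581,-5.96389) → ×s → (0.90478,-6.53419) → (0.90,-6.53)
v2: (-0.5,-4) → rotate → (3.04809,-2.63802) → ×s → (3.33957,-2.89028) → (3.34,-2.89)
v3: (3,-0.5) → rotate → (2.08245,2.21662) → ×s → (2.28158,2.42859) → (2.28,2.43)
v4: (3.5,2.5) → rotate → (-0.13418,4.29907) → ×s → (-0.14701,4.71017) → (-0.15,4.71)
v5: (3,4.5) → rotate → (-2.07490,4.99447) → ×s → (-2.27332,5.47207) → (-2.27,5.47)
v6: (-3,3.5) → rotate → (-4.57685,-0.54991) → ×s → (-5.01452,-0.60250) → (-5.01,-0.60)

Cross-section at z=0.75: (0.90,-6.53) (3.34,-2.89) (2.28,2.43) (-0.15,4.71) (-2.27,5.47) (-5.01,-0.60)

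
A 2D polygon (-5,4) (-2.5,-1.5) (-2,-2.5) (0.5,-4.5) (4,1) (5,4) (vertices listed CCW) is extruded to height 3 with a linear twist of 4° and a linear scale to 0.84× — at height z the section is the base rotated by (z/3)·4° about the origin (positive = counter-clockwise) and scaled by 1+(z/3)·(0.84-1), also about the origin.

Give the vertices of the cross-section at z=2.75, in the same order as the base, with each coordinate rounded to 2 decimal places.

t = z/height = 2.75/3 = 0.916667
s = 1 + (scale-1)·z/height = 1 + (0.84-1)·2.75/3 = 0.853333
θ = twist·z/height = 4°·2.75/3 = 3.6667° = 0.063995 rad
cos θ = 0.997953, sin θ = 0.063952 (intermediates below are computed at full precision and shown rounded to 5 d.p.)
v1: (-5,4) → rotate → (-5.24557,3.67205) → ×s → (-4.47622,3.13349) → (-4.48,3.13)
v2: (-2.5,-1.5) → rotate → (-2.39895,-1.65681) → ×s → (-2.04711,-1.41381) → (-2.05,-1.41)
v3: (-2,-2.5) → rotate → (-1.83603,-2.62279) → ×s → (-1.56674,-2.23811) → (-1.57,-2.24)
v4: (0.5,-4.5) → rotate → (0.78676,-4.45881) → ×s → (0.67137,-3.80485) → (0.67,-3.80)
v5: (4,1) → rotate → (3.92786,1.25376) → ×s → (3.35177,1.06988) → (3.35,1.07)
v6: (5,4) → rotate → (4.73396,4.31157) → ×s → (4.03964,3.67921) → (4.04,3.68)

Cross-section at z=2.75: (-4.48,3.13) (-2.05,-1.41) (-1.57,-2.24) (0.67,-3.80) (3.35,1.07) (4.04,3.68)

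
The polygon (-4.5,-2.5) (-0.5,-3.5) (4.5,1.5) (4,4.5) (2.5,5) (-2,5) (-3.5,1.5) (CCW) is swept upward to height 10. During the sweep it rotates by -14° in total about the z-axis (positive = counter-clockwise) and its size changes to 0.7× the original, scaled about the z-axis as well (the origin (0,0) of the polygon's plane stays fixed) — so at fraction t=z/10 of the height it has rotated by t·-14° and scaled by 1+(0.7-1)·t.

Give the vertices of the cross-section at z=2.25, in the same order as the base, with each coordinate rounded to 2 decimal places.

t = z/height = 2.25/10 = 0.225
s = 1 + (scale-1)·z/height = 1 + (0.7-1)·2.25/10 = 0.932500
θ = twist·z/height = -14°·2.25/10 = -3.1500° = -0.054978 rad
cos θ = 0.998489, sin θ = -0.054950 (intermediates below are computed at full precision and shown rounded to 5 d.p.)
v1: (-4.5,-2.5) → rotate → (-4.63058,-2.24895) → ×s → (-4.31801,-2.09714) → (-4.32,-2.10)
v2: (-0.5,-3.5) → rotate → (-0.69157,-3.46724) → ×s → (-0.64489,-3.23320) → (-0.64,-3.23)
v3: (4.5,1.5) → rotate → (4.57563,1.25046) → ×s → (4.26677,1.16605) → (4.27,1.17)
v4: (4,4.5) → rotate → (4.24123,4.27340) → ×s → (3.95495,3.98495) → (3.95,3.98)
v5: (2.5,5) → rotate → (2.77097,4.85507) → ×s → (2.58393,4.52735) → (2.58,4.53)
v6: (-2,5) → rotate → (-1.72223,5.10235) → ×s → (-1.60598,4.75794) → (-1.61,4.76)
v7: (-3.5,1.5) → rotate → (-3.41229,1.69006) → ×s → (-3.18196,1.57598) → (-3.18,1.58)

Cross-section at z=2.25: (-4.32,-2.10) (-0.64,-3.23) (4.27,1.17) (3.95,3.98) (2.58,4.53) (-1.61,4.76) (-3.18,1.58)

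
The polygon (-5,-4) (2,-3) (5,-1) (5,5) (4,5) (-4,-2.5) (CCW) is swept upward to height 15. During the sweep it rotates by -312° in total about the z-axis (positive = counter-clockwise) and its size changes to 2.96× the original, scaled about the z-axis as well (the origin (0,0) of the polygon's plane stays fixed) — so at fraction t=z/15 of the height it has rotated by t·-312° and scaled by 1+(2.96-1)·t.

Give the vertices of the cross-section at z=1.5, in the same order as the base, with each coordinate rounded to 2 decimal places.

Cross-section at z=1.5: (-7.59,-0.99) (0.19,-4.31) (4.50,-4.12) (8.21,2.02) (7.19,2.64) (-5.64,-0.08)

t = z/height = 1.5/15 = 0.1
s = 1 + (scale-1)·z/height = 1 + (2.96-1)·1.5/15 = 1.196000
θ = twist·z/height = -312°·1.5/15 = -31.2000° = -0.544543 rad
cos θ = 0.855364, sin θ = -0.518027 (intermediates below are computed at full precision and shown rounded to 5 d.p.)
v1: (-5,-4) → rotate → (-6.34893,-0.83132) → ×s → (-7.59332,-0.99426) → (-7.59,-0.99)
v2: (2,-3) → rotate → (0.15665,-3.60215) → ×s → (0.18735,-4.30817) → (0.19,-4.31)
v3: (5,-1) → rotate → (3.75879,-3.44550) → ×s → (4.49552,-4.12082) → (4.50,-4.12)
v4: (5,5) → rotate → (6.86696,1.68669) → ×s → (8.21288,2.01728) → (8.21,2.02)
v5: (4,5) → rotate → (6.01159,2.20471) → ×s → (7.18986,2.63684) → (7.19,2.64)
v6: (-4,-2.5) → rotate → (-4.71652,-0.06630) → ×s → (-5.64096,-0.07930) → (-5.64,-0.08)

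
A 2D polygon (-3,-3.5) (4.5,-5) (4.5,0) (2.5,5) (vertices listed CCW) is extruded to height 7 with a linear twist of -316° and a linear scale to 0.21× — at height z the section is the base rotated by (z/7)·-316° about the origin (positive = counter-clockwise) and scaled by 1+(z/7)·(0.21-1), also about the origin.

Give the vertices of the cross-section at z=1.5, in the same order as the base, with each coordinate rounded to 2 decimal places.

Cross-section at z=1.5: (-3.64,1.20) (-2.43,-5.03) (1.42,-3.46) (4.63,-0.35)

t = z/height = 1.5/7 = 0.214286
s = 1 + (scale-1)·z/height = 1 + (0.21-1)·1.5/7 = 0.830714
θ = twist·z/height = -316°·1.5/7 = -67.7143° = -1.181837 rad
cos θ = 0.379225, sin θ = -0.925304 (intermediates below are computed at full precision and shown rounded to 5 d.p.)
v1: (-3,-3.5) → rotate → (-4.37624,1.44862) → ×s → (-3.63541,1.20339) → (-3.64,1.20)
v2: (4.5,-5) → rotate → (-2.92001,-6.06000) → ×s → (-2.42569,-5.03413) → (-2.43,-5.03)
v3: (4.5,0) → rotate → (1.70651,-4.16387) → ×s → (1.41763,-3.45899) → (1.42,-3.46)
v4: (2.5,5) → rotate → (5.57459,-0.41713) → ×s → (4.63089,-0.34652) → (4.63,-0.35)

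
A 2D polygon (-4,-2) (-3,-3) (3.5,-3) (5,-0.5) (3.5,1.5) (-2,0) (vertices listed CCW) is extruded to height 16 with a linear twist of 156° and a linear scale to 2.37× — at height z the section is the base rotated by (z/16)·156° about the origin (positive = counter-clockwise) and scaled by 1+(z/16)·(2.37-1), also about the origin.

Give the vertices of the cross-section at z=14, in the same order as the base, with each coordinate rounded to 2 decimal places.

t = z/height = 14/16 = 0.875
s = 1 + (scale-1)·z/height = 1 + (2.37-1)·14/16 = 2.198750
θ = twist·z/height = 156°·14/16 = 136.5000° = 2.382374 rad
cos θ = -0.725374, sin θ = 0.688355 (intermediates below are computed at full precision and shown rounded to 5 d.p.)
v1: (-4,-2) → rotate → (4.27821,-1.30267) → ×s → (9.40671,-2.86424) → (9.41,-2.86)
v2: (-3,-3) → rotate → (4.24119,0.11106) → ×s → (9.32531,0.24419) → (9.33,0.24)
v3: (3.5,-3) → rotate → (-0.47375,4.58536) → ×s → (-1.04165,10.08207) → (-1.04,10.08)
v4: (5,-0.5) → rotate → (-3.28269,3.80446) → ×s → (-7.21782,8.36506) → (-7.22,8.37)
v5: (3.5,1.5) → rotate → (-3.57134,1.32118) → ×s → (-7.85249,2.90494) → (-7.85,2.90)
v6: (-2,0) → rotate → (1.45075,-1.37671) → ×s → (3.18983,-3.02704) → (3.19,-3.03)

Cross-section at z=14: (9.41,-2.86) (9.33,0.24) (-1.04,10.08) (-7.22,8.37) (-7.85,2.90) (3.19,-3.03)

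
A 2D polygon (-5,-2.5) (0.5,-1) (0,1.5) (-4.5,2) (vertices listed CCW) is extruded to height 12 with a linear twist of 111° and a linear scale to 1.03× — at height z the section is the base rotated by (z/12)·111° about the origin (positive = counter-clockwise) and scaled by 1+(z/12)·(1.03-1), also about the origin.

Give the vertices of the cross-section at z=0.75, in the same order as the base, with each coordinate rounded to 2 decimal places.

t = z/height = 0.75/12 = 0.0625
s = 1 + (scale-1)·z/height = 1 + (1.03-1)·0.75/12 = 1.001875
θ = twist·z/height = 111°·0.75/12 = 6.9375° = 0.121082 rad
cos θ = 0.992678, sin θ = 0.120787 (intermediates below are computed at full precision and shown rounded to 5 d.p.)
v1: (-5,-2.5) → rotate → (-4.66143,-3.08563) → ×s → (-4.67017,-3.09141) → (-4.67,-3.09)
v2: (0.5,-1) → rotate → (0.61713,-0.93229) → ×s → (0.61828,-0.93403) → (0.62,-0.93)
v3: (0,1.5) → rotate → (-0.18118,1.48902) → ×s → (-0.18152,1.49181) → (-0.18,1.49)
v4: (-4.5,2) → rotate → (-4.70863,1.44182) → ×s → (-4.71746,1.44452) → (-4.72,1.44)

Cross-section at z=0.75: (-4.67,-3.09) (0.62,-0.93) (-0.18,1.49) (-4.72,1.44)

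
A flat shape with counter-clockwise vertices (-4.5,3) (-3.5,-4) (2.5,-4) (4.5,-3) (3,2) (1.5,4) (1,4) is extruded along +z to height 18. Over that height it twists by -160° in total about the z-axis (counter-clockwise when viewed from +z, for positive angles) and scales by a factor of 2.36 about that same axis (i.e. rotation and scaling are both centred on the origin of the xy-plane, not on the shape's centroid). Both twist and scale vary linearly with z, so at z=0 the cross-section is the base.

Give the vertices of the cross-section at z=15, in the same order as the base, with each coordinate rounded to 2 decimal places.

t = z/height = 15/18 = 0.833333
s = 1 + (scale-1)·z/height = 1 + (2.36-1)·15/18 = 2.133333
θ = twist·z/height = -160°·15/18 = -133.3333° = -2.327106 rad
cos θ = -0.686242, sin θ = -0.727374 (intermediates below are computed at full precision and shown rounded to 5 d.p.)
v1: (-4.5,3) → rotate → (5.27021,1.21446) → ×s → (11.24311,2.59084) → (11.24,2.59)
v2: (-3.5,-4) → rotate → (-0.50765,5.29077) → ×s → (-1.08298,11.28699) → (-1.08,11.29)
v3: (2.5,-4) → rotate → (-4.62510,0.92653) → ×s → (-9.86688,1.97660) → (-9.87,1.98)
v4: (4.5,-3) → rotate → (-5.27021,-1.21446) → ×s → (-11.24311,-2.59084) → (-11.24,-2.59)
v5: (3,2) → rotate → (-0.60398,-3.55460) → ×s → (-1.28849,-7.58316) → (-1.29,-7.58)
v6: (1.5,4) → rotate → (1.88013,-3.83603) → ×s → (4.01095,-8.18352) → (4.01,-8.18)
v7: (1,4) → rotate → (2.22325,-3.47234) → ×s → (4.74294,-7.40766) → (4.74,-7.41)

Cross-section at z=15: (11.24,2.59) (-1.08,11.29) (-9.87,1.98) (-11.24,-2.59) (-1.29,-7.58) (4.01,-8.18) (4.74,-7.41)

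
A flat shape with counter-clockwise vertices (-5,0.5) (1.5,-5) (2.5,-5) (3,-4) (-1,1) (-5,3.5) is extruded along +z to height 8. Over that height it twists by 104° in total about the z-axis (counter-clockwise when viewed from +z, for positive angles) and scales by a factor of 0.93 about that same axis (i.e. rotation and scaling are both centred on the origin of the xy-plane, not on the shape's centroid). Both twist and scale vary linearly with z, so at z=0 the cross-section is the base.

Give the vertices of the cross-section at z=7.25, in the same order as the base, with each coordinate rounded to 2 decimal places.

Cross-section at z=7.25: (-0.12,-4.70) (4.57,1.75) (4.50,2.68) (3.53,3.08) (-0.86,-1.00) (-2.92,-4.91)

t = z/height = 7.25/8 = 0.90625
s = 1 + (scale-1)·z/height = 1 + (0.93-1)·7.25/8 = 0.936563
θ = twist·z/height = 104°·7.25/8 = 94.2500° = 1.644973 rad
cos θ = -0.074108, sin θ = 0.997250 (intermediates below are computed at full precision and shown rounded to 5 d.p.)
v1: (-5,0.5) → rotate → (-0.12808,-5.02331) → ×s → (-0.11996,-4.70464) → (-0.12,-4.70)
v2: (1.5,-5) → rotate → (4.87509,1.86642) → ×s → (4.56582,1.74802) → (4.57,1.75)
v3: (2.5,-5) → rotate → (4.80098,2.86367) → ×s → (4.49642,2.68200) → (4.50,2.68)
v4: (3,-4) → rotate → (3.76668,3.28818) → ×s → (3.52773,3.07959) → (3.53,3.08)
v5: (-1,1) → rotate → (-0.92314,-1.07136) → ×s → (-0.86458,-1.00339) → (-0.86,-1.00)
v6: (-5,3.5) → rotate → (-3.11983,-5.24563) → ×s → (-2.92192,-4.91286) → (-2.92,-4.91)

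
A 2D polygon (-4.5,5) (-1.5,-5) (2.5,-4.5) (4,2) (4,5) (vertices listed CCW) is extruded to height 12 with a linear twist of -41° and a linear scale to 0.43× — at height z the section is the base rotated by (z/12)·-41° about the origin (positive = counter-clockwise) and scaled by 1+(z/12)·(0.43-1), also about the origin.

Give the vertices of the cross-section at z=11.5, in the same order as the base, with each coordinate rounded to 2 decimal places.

t = z/height = 11.5/12 = 0.958333
s = 1 + (scale-1)·z/height = 1 + (0.43-1)·11.5/12 = 0.453750
θ = twist·z/height = -41°·11.5/12 = -39.2917° = -0.685769 rad
cos θ = 0.773932, sin θ = -0.633268 (intermediates below are computed at full precision and shown rounded to 5 d.p.)
v1: (-4.5,5) → rotate → (-0.31635,6.71937) → ×s → (-0.14355,3.04891) → (-0.14,3.05)
v2: (-1.5,-5) → rotate → (-4.32724,-2.91976) → ×s → (-1.96349,-1.32484) → (-1.96,-1.32)
v3: (2.5,-4.5) → rotate → (-0.91488,-5.06587) → ×s → (-0.41513,-2.29864) → (-0.42,-2.30)
v4: (4,2) → rotate → (4.36227,-0.98521) → ×s → (1.97938,-0.44704) → (1.98,-0.45)
v5: (4,5) → rotate → (6.26207,1.33659) → ×s → (2.84141,0.60648) → (2.84,0.61)

Cross-section at z=11.5: (-0.14,3.05) (-1.96,-1.32) (-0.42,-2.30) (1.98,-0.45) (2.84,0.61)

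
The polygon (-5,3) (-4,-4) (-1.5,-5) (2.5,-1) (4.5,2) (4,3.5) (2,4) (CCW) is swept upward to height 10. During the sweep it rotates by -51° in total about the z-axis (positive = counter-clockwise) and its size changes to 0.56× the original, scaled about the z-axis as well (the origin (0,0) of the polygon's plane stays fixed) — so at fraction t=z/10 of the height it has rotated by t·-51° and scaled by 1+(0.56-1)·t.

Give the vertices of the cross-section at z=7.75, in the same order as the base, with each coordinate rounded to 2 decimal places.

Cross-section at z=7.75: (-1.28,3.62) (-3.71,-0.36) (-2.86,-1.91) (0.85,-1.56) (3.13,-0.87) (3.50,0.10) (2.69,1.19)

t = z/height = 7.75/10 = 0.775
s = 1 + (scale-1)·z/height = 1 + (0.56-1)·7.75/10 = 0.659000
θ = twist·z/height = -51°·7.75/10 = -39.5250° = -0.689841 rad
cos θ = 0.771347, sin θ = -0.636415 (intermediates below are computed at full precision and shown rounded to 5 d.p.)
v1: (-5,3) → rotate → (-1.94749,5.49612) → ×s → (-1.28340,3.62194) → (-1.28,3.62)
v2: (-4,-4) → rotate → (-5.63105,-0.53973) → ×s → (-3.71086,-0.35568) → (-3.71,-0.36)
v3: (-1.5,-5) → rotate → (-4.33909,-2.90211) → ×s → (-2.85946,-1.91249) → (-2.86,-1.91)
v4: (2.5,-1) → rotate → (1.29195,-2.36238) → ×s → (0.85140,-1.55681) → (0.85,-1.56)
v5: (4.5,2) → rotate → (4.74389,-1.32117) → ×s → (3.12622,-0.87065) → (3.13,-0.87)
v6: (4,3.5) → rotate → (5.31284,0.15406) → ×s → (3.50116,0.10152) → (3.50,0.10)
v7: (2,4) → rotate → (4.08835,1.81256) → ×s → (2.69422,1.19448) → (2.69,1.19)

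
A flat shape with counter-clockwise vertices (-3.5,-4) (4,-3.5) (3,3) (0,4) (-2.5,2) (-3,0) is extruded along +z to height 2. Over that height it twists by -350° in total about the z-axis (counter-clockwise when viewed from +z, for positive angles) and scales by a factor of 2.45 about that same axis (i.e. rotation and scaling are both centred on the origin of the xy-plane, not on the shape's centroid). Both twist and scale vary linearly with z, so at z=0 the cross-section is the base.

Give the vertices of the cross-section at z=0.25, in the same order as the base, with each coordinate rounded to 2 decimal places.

Cross-section at z=0.25: (-6.25,-0.55) (0.55,-6.25) (5.01,0.11) (3.27,3.41) (-0.50,3.75) (-2.56,2.45)

t = z/height = 0.25/2 = 0.125
s = 1 + (scale-1)·z/height = 1 + (2.45-1)·0.25/2 = 1.181250
θ = twist·z/height = -350°·0.25/2 = -43.7500° = -0.763582 rad
cos θ = 0.722364, sin θ = -0.691513 (intermediates below are computed at full precision and shown rounded to 5 d.p.)
v1: (-3.5,-4) → rotate → (-5.29433,-0.46916) → ×s → (-6.25392,-0.55420) → (-6.25,-0.55)
v2: (4,-3.5) → rotate → (0.46916,-5.29433) → ×s → (0.55420,-6.25392) → (0.55,-6.25)
v3: (3,3) → rotate → (4.24163,0.09255) → ×s → (5.01043,0.10933) → (5.01,0.11)
v4: (0,4) → rotate → (2.76605,2.88946) → ×s → (3.26740,3.41317) → (3.27,3.41)
v5: (-2.5,2) → rotate → (-0.42288,3.17351) → ×s → (-0.49953,3.74871) → (-0.50,3.75)
v6: (-3,0) → rotate → (-2.16709,2.07454) → ×s → (-2.55988,2.45055) → (-2.56,2.45)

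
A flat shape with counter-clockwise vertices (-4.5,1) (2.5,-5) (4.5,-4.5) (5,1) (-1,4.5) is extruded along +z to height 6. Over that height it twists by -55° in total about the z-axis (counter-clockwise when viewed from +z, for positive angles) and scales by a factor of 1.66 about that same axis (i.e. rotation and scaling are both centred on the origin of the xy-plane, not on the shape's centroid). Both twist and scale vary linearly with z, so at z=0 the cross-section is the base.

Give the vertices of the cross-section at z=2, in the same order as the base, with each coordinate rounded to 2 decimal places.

t = z/height = 2/6 = 0.333333
s = 1 + (scale-1)·z/height = 1 + (1.66-1)·2/6 = 1.220000
θ = twist·z/height = -55°·2/6 = -18.3333° = -0.319977 rad
cos θ = 0.949243, sin θ = -0.314545 (intermediates below are computed at full precision and shown rounded to 5 d.p.)
v1: (-4.5,1) → rotate → (-3.95705,2.36469) → ×s → (-4.82760,2.88493) → (-4.83,2.88)
v2: (2.5,-5) → rotate → (0.80038,-5.53258) → ×s → (0.97647,-6.74974) → (0.98,-6.75)
v3: (4.5,-4.5) → rotate → (2.85614,-5.68704) → ×s → (3.48449,-6.93819) → (3.48,-6.94)
v4: (5,1) → rotate → (5.06076,-0.62348) → ×s → (6.17412,-0.76065) → (6.17,-0.76)
v5: (-1,4.5) → rotate → (0.46621,4.58614) → ×s → (0.56877,5.59509) → (0.57,5.60)

Cross-section at z=2: (-4.83,2.88) (0.98,-6.75) (3.48,-6.94) (6.17,-0.76) (0.57,5.60)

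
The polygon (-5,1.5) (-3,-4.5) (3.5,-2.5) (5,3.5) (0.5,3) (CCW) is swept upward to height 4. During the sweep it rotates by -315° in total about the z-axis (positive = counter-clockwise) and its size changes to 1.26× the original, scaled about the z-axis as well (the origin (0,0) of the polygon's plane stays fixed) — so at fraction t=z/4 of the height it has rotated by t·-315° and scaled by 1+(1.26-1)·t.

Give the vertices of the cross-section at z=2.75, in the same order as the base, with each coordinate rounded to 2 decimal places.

Cross-section at z=2.75: (3.68,-4.93) (6.00,2.15) (-1.56,4.82) (-7.19,0.20) (-2.58,-2.49)

t = z/height = 2.75/4 = 0.6875
s = 1 + (scale-1)·z/height = 1 + (1.26-1)·2.75/4 = 1.178750
θ = twist·z/height = -315°·2.75/4 = -216.5625° = -3.779729 rad
cos θ = -0.803208, sin θ = 0.595699 (intermediates below are computed at full precision and shown rounded to 5 d.p.)
v1: (-5,1.5) → rotate → (3.12249,-4.18331) → ×s → (3.68063,-4.93107) → (3.68,-4.93)
v2: (-3,-4.5) → rotate → (5.09027,1.82734) → ×s → (6.00016,2.15397) → (6.00,2.15)
v3: (3.5,-2.5) → rotate → (-1.32198,4.09297) → ×s → (-1.55828,4.82458) → (-1.56,4.82)
v4: (5,3.5) → rotate → (-6.10099,0.16727) → ×s → (-7.19154,0.19717) → (-7.19,0.20)
v5: (0.5,3) → rotate → (-2.18870,-2.11177) → ×s → (-2.57993,-2.48925) → (-2.58,-2.49)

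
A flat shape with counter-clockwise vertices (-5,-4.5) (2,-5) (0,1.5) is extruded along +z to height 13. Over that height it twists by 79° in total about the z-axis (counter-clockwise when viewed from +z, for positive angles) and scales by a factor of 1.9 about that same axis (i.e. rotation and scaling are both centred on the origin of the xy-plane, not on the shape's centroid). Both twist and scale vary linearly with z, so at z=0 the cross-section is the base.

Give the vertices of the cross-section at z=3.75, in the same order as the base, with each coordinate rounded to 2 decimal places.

Cross-section at z=3.75: (-3.61,-7.67) (4.76,-4.83) (-0.73,1.74)

t = z/height = 3.75/13 = 0.288462
s = 1 + (scale-1)·z/height = 1 + (1.9-1)·3.75/13 = 1.259615
θ = twist·z/height = 79°·3.75/13 = 22.7885° = 0.397734 rad
cos θ = 0.921941, sin θ = 0.387330 (intermediates below are computed at full precision and shown rounded to 5 d.p.)
v1: (-5,-4.5) → rotate → (-2.86672,-6.08538) → ×s → (-3.61097,-7.66524) → (-3.61,-7.67)
v2: (2,-5) → rotate → (3.78053,-3.83505) → ×s → (4.76202,-4.83068) → (4.76,-4.83)
v3: (0,1.5) → rotate → (-0.58099,1.38291) → ×s → (-0.73183,1.74194) → (-0.73,1.74)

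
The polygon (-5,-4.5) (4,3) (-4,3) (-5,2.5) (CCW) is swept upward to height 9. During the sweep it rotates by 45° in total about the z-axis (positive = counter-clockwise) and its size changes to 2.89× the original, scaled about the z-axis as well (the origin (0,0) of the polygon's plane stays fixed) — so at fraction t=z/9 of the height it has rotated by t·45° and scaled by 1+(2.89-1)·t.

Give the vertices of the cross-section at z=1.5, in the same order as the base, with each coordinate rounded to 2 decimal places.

t = z/height = 1.5/9 = 0.166667
s = 1 + (scale-1)·z/height = 1 + (2.89-1)·1.5/9 = 1.315000
θ = twist·z/height = 45°·1.5/9 = 7.5000° = 0.130900 rad
cos θ = 0.991445, sin θ = 0.130526 (intermediates below are computed at full precision and shown rounded to 5 d.p.)
v1: (-5,-4.5) → rotate → (-4.36986,-5.11413) → ×s → (-5.74636,-6.72508) → (-5.75,-6.73)
v2: (4,3) → rotate → (3.57420,3.49644) → ×s → (4.70007,4.59782) → (4.70,4.60)
v3: (-4,3) → rotate → (-4.35736,2.45223) → ×s → (-5.72993,3.22468) → (-5.73,3.22)
v4: (-5,2.5) → rotate → (-5.28354,1.82598) → ×s → (-6.94785,2.40117) → (-6.95,2.40)

Cross-section at z=1.5: (-5.75,-6.73) (4.70,4.60) (-5.73,3.22) (-6.95,2.40)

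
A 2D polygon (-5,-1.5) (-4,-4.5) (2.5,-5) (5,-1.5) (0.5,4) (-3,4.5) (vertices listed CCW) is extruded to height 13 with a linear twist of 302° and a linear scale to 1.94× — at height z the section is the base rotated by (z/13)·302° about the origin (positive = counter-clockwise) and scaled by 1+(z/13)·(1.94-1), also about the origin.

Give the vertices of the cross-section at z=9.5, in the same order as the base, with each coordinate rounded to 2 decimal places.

t = z/height = 9.5/13 = 0.730769
s = 1 + (scale-1)·z/height = 1 + (1.94-1)·9.5/13 = 1.686923
θ = twist·z/height = 302°·9.5/13 = 220.6923° = 3.851807 rad
cos θ = -0.758222, sin θ = -0.651997 (intermediates below are computed at full precision and shown rounded to 5 d.p.)
v1: (-5,-1.5) → rotate → (2.81311,4.39732) → ×s → (4.74551,7.41793) → (4.75,7.42)
v2: (-4,-4.5) → rotate → (0.09890,6.01998) → ×s → (0.16684,10.15525) → (0.17,10.16)
v3: (2.5,-5) → rotate → (-5.15554,2.16112) → ×s → (-8.69700,3.64564) → (-8.70,3.65)
v4: (5,-1.5) → rotate → (-4.76910,-2.12265) → ×s → (-8.04511,-3.58075) → (-8.05,-3.58)
v5: (0.5,4) → rotate → (2.22888,-3.35889) → ×s → (3.75994,-5.66618) → (3.76,-5.67)
v6: (-3,4.5) → rotate → (5.20865,-1.45601) → ×s → (8.78659,-2.45617) → (8.79,-2.46)

Cross-section at z=9.5: (4.75,7.42) (0.17,10.16) (-8.70,3.65) (-8.05,-3.58) (3.76,-5.67) (8.79,-2.46)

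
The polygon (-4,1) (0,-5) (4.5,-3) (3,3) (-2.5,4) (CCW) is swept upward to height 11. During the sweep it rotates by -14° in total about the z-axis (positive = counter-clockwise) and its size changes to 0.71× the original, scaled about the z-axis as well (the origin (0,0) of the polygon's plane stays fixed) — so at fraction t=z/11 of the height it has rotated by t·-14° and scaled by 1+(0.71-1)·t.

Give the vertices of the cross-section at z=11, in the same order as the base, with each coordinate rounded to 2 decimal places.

Cross-section at z=11: (-2.58,1.38) (-0.86,-3.44) (2.58,-2.84) (2.58,1.55) (-1.04,3.19)

t = z/height = 11/11 = 1
s = 1 + (scale-1)·z/height = 1 + (0.71-1)·11/11 = 0.710000
θ = twist·z/height = -14°·11/11 = -14.0000° = -0.244346 rad
cos θ = 0.970296, sin θ = -0.241922 (intermediates below are computed at full precision and shown rounded to 5 d.p.)
v1: (-4,1) → rotate → (-3.63926,1.93798) → ×s → (-2.58388,1.37597) → (-2.58,1.38)
v2: (0,-5) → rotate → (-1.20961,-4.85148) → ×s → (-0.85882,-3.44455) → (-0.86,-3.44)
v3: (4.5,-3) → rotate → (3.64057,-3.99954) → ×s → (2.58480,-2.83967) → (2.58,-2.84)
v4: (3,3) → rotate → (3.63665,2.18512) → ×s → (2.58202,1.55144) → (2.58,1.55)
v5: (-2.5,4) → rotate → (-1.45805,4.48599) → ×s → (-1.03522,3.18505) → (-1.04,3.19)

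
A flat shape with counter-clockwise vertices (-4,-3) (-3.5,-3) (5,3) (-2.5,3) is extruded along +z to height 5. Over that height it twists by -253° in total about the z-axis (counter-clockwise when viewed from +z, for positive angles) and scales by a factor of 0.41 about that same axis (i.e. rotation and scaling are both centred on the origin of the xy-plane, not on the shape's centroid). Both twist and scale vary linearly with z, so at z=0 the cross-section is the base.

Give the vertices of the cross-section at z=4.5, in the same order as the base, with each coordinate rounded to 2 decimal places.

Cross-section at z=4.5: (2.30,-0.44) (2.15,-0.27) (-2.62,0.79) (-0.25,-1.81)

t = z/height = 4.5/5 = 0.9
s = 1 + (scale-1)·z/height = 1 + (0.41-1)·4.5/5 = 0.469000
θ = twist·z/height = -253°·4.5/5 = -227.7000° = -3.974115 rad
cos θ = -0.673013, sin θ = 0.739631 (intermediates below are computed at full precision and shown rounded to 5 d.p.)
v1: (-4,-3) → rotate → (4.91094,-0.93949) → ×s → (2.30323,-0.44062) → (2.30,-0.44)
v2: (-3.5,-3) → rotate → (4.57444,-0.56967) → ×s → (2.14541,-0.26718) → (2.15,-0.27)
v3: (5,3) → rotate → (-5.58396,1.67912) → ×s → (-2.61888,0.78751) → (-2.62,0.79)
v4: (-2.5,3) → rotate → (-0.53636,-3.86812) → ×s → (-0.25155,-1.81415) → (-0.25,-1.81)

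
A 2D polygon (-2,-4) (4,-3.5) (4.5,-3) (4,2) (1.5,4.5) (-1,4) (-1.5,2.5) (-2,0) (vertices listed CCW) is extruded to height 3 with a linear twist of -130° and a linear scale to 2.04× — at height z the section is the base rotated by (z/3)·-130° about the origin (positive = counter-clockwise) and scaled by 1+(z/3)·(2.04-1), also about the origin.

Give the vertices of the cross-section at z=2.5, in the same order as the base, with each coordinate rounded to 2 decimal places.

t = z/height = 2.5/3 = 0.833333
s = 1 + (scale-1)·z/height = 1 + (2.04-1)·2.5/3 = 1.866667
θ = twist·z/height = -130°·2.5/3 = -108.3333° = -1.890773 rad
cos θ = -0.314545, sin θ = -0.949243 (intermediates below are computed at full precision and shown rounded to 5 d.p.)
v1: (-2,-4) → rotate → (-3.16788,3.15666) → ×s → (-5.91338,5.89244) → (-5.91,5.89)
v2: (4,-3.5) → rotate → (-4.58053,-2.69606) → ×s → (-8.55032,-5.03265) → (-8.55,-5.03)
v3: (4.5,-3) → rotate → (-4.26318,-3.32796) → ×s → (-7.95793,-6.21219) → (-7.96,-6.21)
v4: (4,2) → rotate → (0.64031,-4.42606) → ×s → (1.19524,-8.26198) → (1.20,-8.26)
v5: (1.5,4.5) → rotate → (3.79977,-2.83932) → ×s → (7.09291,-5.30006) → (7.09,-5.30)
v6: (-1,4) → rotate → (4.11152,-0.30894) → ×s → (7.67483,-0.57668) → (7.67,-0.58)
v7: (-1.5,2.5) → rotate → (2.84492,0.63750) → ×s → (5.31052,1.19000) → (5.31,1.19)
v8: (-2,0) → rotate → (0.62909,1.89849) → ×s → (1.17430,3.54384) → (1.17,3.54)

Cross-section at z=2.5: (-5.91,5.89) (-8.55,-5.03) (-7.96,-6.21) (1.20,-8.26) (7.09,-5.30) (7.67,-0.58) (5.31,1.19) (1.17,3.54)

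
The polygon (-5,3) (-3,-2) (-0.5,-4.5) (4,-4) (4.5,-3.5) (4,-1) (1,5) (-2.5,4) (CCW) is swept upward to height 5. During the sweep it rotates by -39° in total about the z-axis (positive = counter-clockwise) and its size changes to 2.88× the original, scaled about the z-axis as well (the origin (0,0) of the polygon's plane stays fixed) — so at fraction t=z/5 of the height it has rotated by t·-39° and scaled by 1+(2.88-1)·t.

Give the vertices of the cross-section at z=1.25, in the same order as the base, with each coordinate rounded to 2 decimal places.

Cross-section at z=1.25: (-6.50,5.59) (-4.84,-2.15) (-1.84,-6.39) (4.80,-6.79) (5.65,-6.19) (5.55,-2.44) (2.69,6.99) (-2.63,6.42)

t = z/height = 1.25/5 = 0.25
s = 1 + (scale-1)·z/height = 1 + (2.88-1)·1.25/5 = 1.470000
θ = twist·z/height = -39°·1.25/5 = -9.7500° = -0.170170 rad
cos θ = 0.985556, sin θ = -0.169350 (intermediates below are computed at full precision and shown rounded to 5 d.p.)
v1: (-5,3) → rotate → (-4.41973,3.80342) → ×s → (-6.49701,5.59102) → (-6.50,5.59)
v2: (-3,-2) → rotate → (-3.29537,-1.46306) → ×s → (-4.84419,-2.15070) → (-4.84,-2.15)
v3: (-0.5,-4.5) → rotate → (-1.25485,-4.35033) → ×s → (-1.84463,-6.39498) → (-1.84,-6.39)
v4: (4,-4) → rotate → (3.26483,-4.61962) → ×s → (4.79929,-6.79084) → (4.80,-6.79)
v5: (4.5,-3.5) → rotate → (3.84228,-4.21152) → ×s → (5.64815,-6.19093) → (5.65,-6.19)
v6: (4,-1) → rotate → (3.77287,-1.66295) → ×s → (5.54613,-2.44454) → (5.55,-2.44)
v7: (1,5) → rotate → (1.83230,4.75843) → ×s → (2.69349,6.99489) → (2.69,6.99)
v8: (-2.5,4) → rotate → (-1.78649,4.36560) → ×s → (-2.62614,6.41743) → (-2.63,6.42)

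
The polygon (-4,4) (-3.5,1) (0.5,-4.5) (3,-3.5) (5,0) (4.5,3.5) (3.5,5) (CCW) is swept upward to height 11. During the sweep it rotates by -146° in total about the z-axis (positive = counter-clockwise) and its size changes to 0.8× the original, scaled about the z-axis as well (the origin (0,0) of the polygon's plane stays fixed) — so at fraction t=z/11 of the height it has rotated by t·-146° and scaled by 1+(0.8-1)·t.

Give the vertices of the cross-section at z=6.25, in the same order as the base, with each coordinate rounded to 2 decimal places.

t = z/height = 6.25/11 = 0.568182
s = 1 + (scale-1)·z/height = 1 + (0.8-1)·6.25/11 = 0.886364
θ = twist·z/height = -146°·6.25/11 = -82.9545° = -1.447830 rad
cos θ = 0.122657, sin θ = -0.992449 (intermediates below are computed at full precision and shown rounded to 5 d.p.)
v1: (-4,4) → rotate → (3.47917,4.46042) → ×s → (3.08381,3.95356) → (3.08,3.95)
v2: (-3.5,1) → rotate → (0.56315,3.59623) → ×s → (0.49916,3.18757) → (0.50,3.19)
v3: (0.5,-4.5) → rotate → (-4.40469,-1.04818) → ×s → (-3.90416,-0.92907) → (-3.90,-0.93)
v4: (3,-3.5) → rotate → (-3.10560,-3.40665) → ×s → (-2.75269,-3.01953) → (-2.75,-3.02)
v5: (5,0) → rotate → (0.61328,-4.96225) → ×s → (0.54359,-4.39835) → (0.54,-4.40)
v6: (4.5,3.5) → rotate → (4.02553,-4.03672) → ×s → (3.56808,-3.57800) → (3.57,-3.58)
v7: (3.5,5) → rotate → (5.39154,-2.86029) → ×s → (4.77887,-2.53526) → (4.78,-2.54)

Cross-section at z=6.25: (3.08,3.95) (0.50,3.19) (-3.90,-0.93) (-2.75,-3.02) (0.54,-4.40) (3.57,-3.58) (4.78,-2.54)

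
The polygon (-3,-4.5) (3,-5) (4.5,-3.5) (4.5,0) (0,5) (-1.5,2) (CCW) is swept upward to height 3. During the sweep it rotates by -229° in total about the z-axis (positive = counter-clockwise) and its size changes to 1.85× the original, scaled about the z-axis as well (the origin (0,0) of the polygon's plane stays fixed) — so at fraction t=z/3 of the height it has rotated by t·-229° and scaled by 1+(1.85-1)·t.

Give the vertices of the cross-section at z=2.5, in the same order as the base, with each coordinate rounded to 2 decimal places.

Cross-section at z=2.5: (6.48,6.59) (-3.43,9.35) (-6.43,7.32) (-7.55,1.44) (-1.61,-8.39) (1.87,-3.84)

t = z/height = 2.5/3 = 0.833333
s = 1 + (scale-1)·z/height = 1 + (1.85-1)·2.5/3 = 1.708333
θ = twist·z/height = -229°·2.5/3 = -190.8333° = -3.330670 rad
cos θ = -0.982178, sin θ = 0.187953 (intermediates below are computed at full precision and shown rounded to 5 d.p.)
v1: (-3,-4.5) → rotate → (3.79232,3.85594) → ×s → (6.47855,6.58724) → (6.48,6.59)
v2: (3,-5) → rotate → (-2.00677,5.47475) → ×s → (-3.42823,9.35270) → (-3.43,9.35)
v3: (4.5,-3.5) → rotate → (-3.76197,4.28341) → ×s → (-6.42669,7.31749) → (-6.43,7.32)
v4: (4.5,0) → rotate → (-4.41980,0.84579) → ×s → (-7.55049,1.44489) → (-7.55,1.44)
v5: (0,5) → rotate → (-0.93976,-4.91089) → ×s → (-1.60543,-8.38944) → (-1.61,-8.39)
v6: (-1.5,2) → rotate → (1.09736,-2.24629) → ×s → (1.87466,-3.83740) → (1.87,-3.84)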